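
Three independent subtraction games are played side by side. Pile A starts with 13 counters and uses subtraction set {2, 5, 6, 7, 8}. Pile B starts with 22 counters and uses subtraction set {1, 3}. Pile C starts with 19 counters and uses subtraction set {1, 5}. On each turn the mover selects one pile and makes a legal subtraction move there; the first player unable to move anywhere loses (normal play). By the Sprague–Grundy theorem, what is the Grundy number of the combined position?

1

Pile A, S = {2, 5, 6, 7, 8}:
n :  0  1  2  3  4  5  6  7  8  9 10 11 12 13
G :  0  0  1  1  0  2  1  3  2  2  3  3  4  0
G_A(13) = 0.
Pile B, S = {1, 3}:
G(0) = 0
G(1) = mex{0} = 1
G(2) = mex{1} = 0
G(3) = mex{0,0} = 1
G(4) = mex{1,1} = 0
G(5) = mex{0,0} = 1
G(6) = mex{1,1} = 0
G(7) = mex{0,0} = 1
G(8) = mex{1,1} = 0
G(9) = mex{0,0} = 1
G(10) = mex{1,1} = 0
G(11) = mex{0,0} = 1
G(12) = mex{1,1} = 0
G(13) = mex{0,0} = 1
G(14) = mex{1,1} = 0
G(15) = mex{0,0} = 1
G(16) = mex{1,1} = 0
G(17) = mex{0,0} = 1
G(18) = mex{1,1} = 0
G(19) = mex{0,0} = 1
G(20) = mex{1,1} = 0
G(21) = mex{0,0} = 1
G(22) = mex{1,1} = 0
G_B(22) = 0.
Pile C, S = {1, 5}:
G(0) = 0
G(1) = mex{0} = 1
G(2) = mex{1} = 0
G(3) = mex{0} = 1
G(4) = mex{1} = 0
G(5) = mex{0,0} = 1
G(6) = mex{1,1} = 0
G(7) = mex{0,0} = 1
G(8) = mex{1,1} = 0
G(9) = mex{0,0} = 1
G(10) = mex{1,1} = 0
G(11) = mex{0,0} = 1
G(12) = mex{1,1} = 0
G(13) = mex{0,0} = 1
G(14) = mex{1,1} = 0
G(15) = mex{0,0} = 1
G(16) = mex{1,1} = 0
G(17) = mex{0,0} = 1
G(18) = mex{1,1} = 0
G(19) = mex{0,0} = 1
G_C(19) = 1.
Combined Grundy value = 0 ⊕ 0 ⊕ 1 = 1.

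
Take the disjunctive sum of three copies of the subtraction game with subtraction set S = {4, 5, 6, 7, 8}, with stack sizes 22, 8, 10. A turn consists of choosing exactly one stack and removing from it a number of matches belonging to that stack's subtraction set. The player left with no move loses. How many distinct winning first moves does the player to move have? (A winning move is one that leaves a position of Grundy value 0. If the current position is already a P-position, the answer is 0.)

8

All stacks use S = {4, 5, 6, 7, 8}:
n :  0  1  2  3  4  5  6  7  8  9 10 11 12 13 14 15 16 17 18 19 20 21 22
G :  0  0  0  0  1  1  1  1  2  2  2  2  0  0  0  0  1  1  1  1  2  2  2
Stack A: G(22) = 2.
Stack B: G(8) = 2.
Stack C: G(10) = 2.
Combined Grundy value = 2 ⊕ 2 ⊕ 2 = 2.
A winning move leaves total XOR = 0, i.e. changes one component's Grundy value g to g ⊕ X where X is the current total.
Stack A: need g' = 2⊕2 = 0. Options: 22−4→G=1, 22−5→G=1, 22−6→G=1, 22−7→G=0, 22−8→G=0. Hits: 2.
Stack B: need g' = 2⊕2 = 0. Options: 8−4→G=1, 8−5→G=0, 8−6→G=0, 8−7→G=0, 8−8→G=0. Hits: 4.
Stack C: need g' = 2⊕2 = 0. Options: 10−4→G=1, 10−5→G=1, 10−6→G=1, 10−7→G=0, 10−8→G=0. Hits: 2.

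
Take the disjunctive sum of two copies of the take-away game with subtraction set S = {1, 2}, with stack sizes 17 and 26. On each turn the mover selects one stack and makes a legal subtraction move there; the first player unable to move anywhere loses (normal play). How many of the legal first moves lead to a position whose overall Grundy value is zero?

All stacks use S = {1, 2}:
n :  0  1  2  3  4  5  6  7  8  9 10 11 12 13 14 15 16 17 18 19 20 21 22 23 24 25 26
G :  0  1  2  0  1  2  0  1  2  0  1  2  0  1  2  0  1  2  0  1  2  0  1  2  0  1  2
Stack A: G(17) = 2.
Stack B: G(26) = 2.
Combined Grundy value = 2 ⊕ 2 = 0.
A winning move leaves total XOR = 0, i.e. changes one component's Grundy value g to g ⊕ X where X is the current total.
Stack A: target g' = 2⊕0 = 2, but every legal move changes the Grundy value (mex property), so 0 moves.
Stack B: target g' = 2⊕0 = 2, but every legal move changes the Grundy value (mex property), so 0 moves.

0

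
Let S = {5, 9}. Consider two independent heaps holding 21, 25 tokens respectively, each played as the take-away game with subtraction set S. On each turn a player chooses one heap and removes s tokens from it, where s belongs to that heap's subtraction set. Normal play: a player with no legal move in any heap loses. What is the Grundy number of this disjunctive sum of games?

3

All heaps use S = {5, 9}:
G(0) = 0
G(1) = mex{} = 0
G(2) = mex{} = 0
G(3) = mex{} = 0
G(4) = mex{} = 0
G(5) = mex{0} = 1
G(6) = mex{0} = 1
G(7) = mex{0} = 1
G(8) = mex{0} = 1
G(9) = mex{0,0} = 1
G(10) = mex{1,0} = 2
G(11) = mex{1,0} = 2
G(12) = mex{1,0} = 2
G(13) = mex{1,0} = 2
G(14) = mex{1,1} = 0
G(15) = mex{2,1} = 0
G(16) = mex{2,1} = 0
G(17) = mex{2,1} = 0
G(18) = mex{2,1} = 0
G(19) = mex{0,2} = 1
G(20) = mex{0,2} = 1
G(21) = mex{0,2} = 1
G(22) = mex{0,2} = 1
G(23) = mex{0,0} = 1
G(24) = mex{1,0} = 2
G(25) = mex{1,0} = 2
Heap A: G(21) = 1.
Heap B: G(25) = 2.
Combined Grundy value = 1 ⊕ 2 = 3.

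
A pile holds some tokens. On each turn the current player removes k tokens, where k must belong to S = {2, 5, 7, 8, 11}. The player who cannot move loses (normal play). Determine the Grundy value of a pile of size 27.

0

G(0) = 0
G(1) = mex{} = 0
G(2) = mex{0} = 1
G(3) = mex{0} = 1
G(4) = mex{1} = 0
G(5) = mex{1,0} = 2
G(6) = mex{0,0} = 1
G(7) = mex{2,1,0} = 3
G(8) = mex{1,1,0,0} = 2
G(9) = mex{3,0,1,0} = 2
G(10) = mex{2,2,1,1} = 0
G(11) = mex{2,1,0,1,0} = 3
G(12) = mex{0,3,2,0,0} = 1
G(13) = mex{3,2,1,2,1} = 0
G(14) = mex{1,2,3,1,1} = 0
G(15) = mex{0,0,2,3,0} = 1
G(16) = mex{0,3,2,2,2} = 1
G(17) = mex{1,1,0,2,1} = 3
G(18) = mex{1,0,3,0,3} = 2
G(19) = mex{3,0,1,3,2} = 4
G(20) = mex{2,1,0,1,2} = 3
G(21) = mex{4,1,0,0,0} = 2
G(22) = mex{3,3,1,0,3} = 2
G(23) = mex{2,2,1,1,1} = 0
G(24) = mex{2,4,3,1,0} = 5
G(25) = mex{0,3,2,3,0} = 1
G(26) = mex{5,2,4,2,1} = 0
G(27) = mex{1,2,3,4,1} = 0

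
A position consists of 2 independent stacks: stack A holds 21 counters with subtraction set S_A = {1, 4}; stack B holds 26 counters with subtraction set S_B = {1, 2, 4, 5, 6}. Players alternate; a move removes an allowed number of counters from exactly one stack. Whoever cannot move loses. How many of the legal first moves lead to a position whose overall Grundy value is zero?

2

Stack A, S = {1, 4}:
n :  0  1  2  3  4  5  6  7  8  9 10 11 12 13 14 15 16 17 18 19 20 21
G :  0  1  0  1  2  0  1  0  1  2  0  1  0  1  2  0  1  0  1  2  0  1
G_A(21) = 1.
Stack B, S = {1, 2, 4, 5, 6}:
n :  0  1  2  3  4  5  6  7  8  9 10 11 12 13 14 15 16 17 18 19 20 21 22 23 24 25 26
G :  0  1  2  0  1  2  3  4  5  3  0  1  2  0  1  2  3  4  5  3  0  1  2  0  1  2  3
G_B(26) = 3.
Combined Grundy value = 1 ⊕ 3 = 2.
A winning move leaves total XOR = 0, i.e. changes one component's Grundy value g to g ⊕ X where X is the current total.
Stack A: need g' = 1⊕2 = 3. Options: 21−1→G=0, 21−4→G=0. Hits: 0.
Stack B: need g' = 3⊕2 = 1. Options: 26−1→G=2, 26−2→G=1, 26−4→G=2, 26−5→G=1, 26−6→G=0. Hits: 2.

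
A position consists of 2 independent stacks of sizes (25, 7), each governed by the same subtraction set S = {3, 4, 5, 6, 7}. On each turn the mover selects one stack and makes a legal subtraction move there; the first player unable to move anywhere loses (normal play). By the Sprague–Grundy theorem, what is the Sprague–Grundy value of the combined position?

All stacks use S = {3, 4, 5, 6, 7}:
n :  0  1  2  3  4  5  6  7  8  9 10 11 12 13 14 15 16 17 18 19 20 21 22 23 24 25
G :  0  0  0  1  1  1  2  2  2  3  0  0  0  1  1  1  2  2  2  3  0  0  0  1  1  1
Stack A: G(25) = 1.
Stack B: G(7) = 2.
Combined Grundy value = 1 ⊕ 2 = 3.

3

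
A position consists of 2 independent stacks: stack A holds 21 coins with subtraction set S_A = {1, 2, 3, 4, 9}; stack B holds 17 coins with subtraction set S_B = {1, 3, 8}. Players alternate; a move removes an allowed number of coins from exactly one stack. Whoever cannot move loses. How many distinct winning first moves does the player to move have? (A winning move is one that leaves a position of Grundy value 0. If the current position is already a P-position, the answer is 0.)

3

Stack A, S = {1, 2, 3, 4, 9}:
G(0) = 0
G(1) = mex{0} = 1
G(2) = mex{1,0} = 2
G(3) = mex{2,1,0} = 3
G(4) = mex{3,2,1,0} = 4
G(5) = mex{4,3,2,1} = 0
G(6) = mex{0,4,3,2} = 1
G(7) = mex{1,0,4,3} = 2
G(8) = mex{2,1,0,4} = 3
G(9) = mex{3,2,1,0,0} = 4
G(10) = mex{4,3,2,1,1} = 0
G(11) = mex{0,4,3,2,2} = 1
G(12) = mex{1,0,4,3,3} = 2
G(13) = mex{2,1,0,4,4} = 3
G(14) = mex{3,2,1,0,0} = 4
G(15) = mex{4,3,2,1,1} = 0
G(16) = mex{0,4,3,2,2} = 1
G(17) = mex{1,0,4,3,3} = 2
G(18) = mex{2,1,0,4,4} = 3
G(19) = mex{3,2,1,0,0} = 4
G(20) = mex{4,3,2,1,1} = 0
G(21) = mex{0,4,3,2,2} = 1
G_A(21) = 1.
Stack B, S = {1, 3, 8}:
n :  0  1  2  3  4  5  6  7  8  9 10 11 12 13 14 15 16 17
G :  0  1  0  1  0  1  0  1  2  3  2  0  1  0  1  0  1  0
G_B(17) = 0.
Combined Grundy value = 1 ⊕ 0 = 1.
A winning move leaves total XOR = 0, i.e. changes one component's Grundy value g to g ⊕ X where X is the current total.
Stack A: need g' = 1⊕1 = 0. Options: 21−1→G=0, 21−2→G=4, 21−3→G=3, 21−4→G=2, 21−9→G=2. Hits: 1.
Stack B: need g' = 0⊕1 = 1. Options: 17−1→G=1, 17−3→G=1, 17−8→G=3. Hits: 2.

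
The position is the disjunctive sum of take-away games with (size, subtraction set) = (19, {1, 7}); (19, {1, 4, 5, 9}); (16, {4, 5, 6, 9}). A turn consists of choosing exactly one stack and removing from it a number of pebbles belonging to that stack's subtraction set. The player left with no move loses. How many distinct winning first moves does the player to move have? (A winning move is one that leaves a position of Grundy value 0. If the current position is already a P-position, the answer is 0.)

Stack A, S = {1, 7}:
n :  0  1  2  3  4  5  6  7  8  9 10 11 12 13 14 15 16 17 18 19
G :  0  1  0  1  0  1  0  1  0  1  0  1  0  1  0  1  0  1  0  1
G_A(19) = 1.
Stack B, S = {1, 4, 5, 9}:
n :  0  1  2  3  4  5  6  7  8  9 10 11 12 13 14 15 16 17 18 19
G :  0  1  0  1  2  3  2  3  0  1  0  1  2  3  2  3  0  1  0  1
G_B(19) = 1.
Stack C, S = {4, 5, 6, 9}:
G(0) = 0
G(1) = mex{} = 0
G(2) = mex{} = 0
G(3) = mex{} = 0
G(4) = mex{0} = 1
G(5) = mex{0,0} = 1
G(6) = mex{0,0,0} = 1
G(7) = mex{0,0,0} = 1
G(8) = mex{1,0,0} = 2
G(9) = mex{1,1,0,0} = 2
G(10) = mex{1,1,1,0} = 2
G(11) = mex{1,1,1,0} = 2
G(12) = mex{2,1,1,0} = 3
G(13) = mex{2,2,1,1} = 0
G(14) = mex{2,2,2,1} = 0
G(15) = mex{2,2,2,1} = 0
G(16) = mex{3,2,2,1} = 0
G_C(16) = 0.
Combined Grundy value = 1 ⊕ 1 ⊕ 0 = 0.
A winning move leaves total XOR = 0, i.e. changes one component's Grundy value g to g ⊕ X where X is the current total.
Stack A: target g' = 1⊕0 = 1, but every legal move changes the Grundy value (mex property), so 0 moves.
Stack B: target g' = 1⊕0 = 1, but every legal move changes the Grundy value (mex property), so 0 moves.
Stack C: target g' = 0⊕0 = 0, but every legal move changes the Grundy value (mex property), so 0 moves.

0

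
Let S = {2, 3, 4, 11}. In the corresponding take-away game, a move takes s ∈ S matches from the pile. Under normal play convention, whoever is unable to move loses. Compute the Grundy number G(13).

0

n :  0  1  2  3  4  5  6  7  8  9 10 11 12 13
G :  0  0  1  1  2  2  0  0  1  1  2  2  3  0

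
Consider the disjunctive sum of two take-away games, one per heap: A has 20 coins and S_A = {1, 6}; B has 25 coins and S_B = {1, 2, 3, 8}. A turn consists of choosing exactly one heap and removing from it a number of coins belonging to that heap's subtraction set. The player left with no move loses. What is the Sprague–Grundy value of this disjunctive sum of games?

Heap A, S = {1, 6}:
G(0) = 0
G(1) = mex{0} = 1
G(2) = mex{1} = 0
G(3) = mex{0} = 1
G(4) = mex{1} = 0
G(5) = mex{0} = 1
G(6) = mex{1,0} = 2
G(7) = mex{2,1} = 0
G(8) = mex{0,0} = 1
G(9) = mex{1,1} = 0
G(10) = mex{0,0} = 1
G(11) = mex{1,1} = 0
G(12) = mex{0,2} = 1
G(13) = mex{1,0} = 2
G(14) = mex{2,1} = 0
G(15) = mex{0,0} = 1
G(16) = mex{1,1} = 0
G(17) = mex{0,0} = 1
G(18) = mex{1,1} = 0
G(19) = mex{0,2} = 1
G(20) = mex{1,0} = 2
G_A(20) = 2.
Heap B, S = {1, 2, 3, 8}:
n :  0  1  2  3  4  5  6  7  8  9 10 11 12 13 14 15 16 17 18 19 20 21 22 23 24 25
G :  0  1  2  3  0  1  2  3  4  0  1  2  3  0  1  2  3  4  0  1  2  3  0  1  2  3
G_B(25) = 3.
Combined Grundy value = 2 ⊕ 3 = 1.

1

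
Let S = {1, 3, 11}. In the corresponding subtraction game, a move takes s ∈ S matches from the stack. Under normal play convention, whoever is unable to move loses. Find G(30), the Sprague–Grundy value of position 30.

0

G(0) = 0
G(1) = mex{0} = 1
G(2) = mex{1} = 0
G(3) = mex{0,0} = 1
G(4) = mex{1,1} = 0
G(5) = mex{0,0} = 1
G(6) = mex{1,1} = 0
G(7) = mex{0,0} = 1
G(8) = mex{1,1} = 0
G(9) = mex{0,0} = 1
G(10) = mex{1,1} = 0
G(11) = mex{0,0,0} = 1
G(12) = mex{1,1,1} = 0
G(13) = mex{0,0,0} = 1
G(14) = mex{1,1,1} = 0
G(15) = mex{0,0,0} = 1
G(16) = mex{1,1,1} = 0
G(17) = mex{0,0,0} = 1
G(18) = mex{1,1,1} = 0
G(19) = mex{0,0,0} = 1
G(20) = mex{1,1,1} = 0
G(21) = mex{0,0,0} = 1
G(22) = mex{1,1,1} = 0
G(23) = mex{0,0,0} = 1
G(24) = mex{1,1,1} = 0
G(25) = mex{0,0,0} = 1
G(26) = mex{1,1,1} = 0
G(27) = mex{0,0,0} = 1
G(28) = mex{1,1,1} = 0
G(29) = mex{0,0,0} = 1
G(30) = mex{1,1,1} = 0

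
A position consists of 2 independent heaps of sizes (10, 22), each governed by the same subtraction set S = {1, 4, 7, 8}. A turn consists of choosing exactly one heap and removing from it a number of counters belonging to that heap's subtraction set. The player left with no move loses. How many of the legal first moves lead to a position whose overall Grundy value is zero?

0

All heaps use S = {1, 4, 7, 8}:
G(0) = 0
G(1) = mex{0} = 1
G(2) = mex{1} = 0
G(3) = mex{0} = 1
G(4) = mex{1,0} = 2
G(5) = mex{2,1} = 0
G(6) = mex{0,0} = 1
G(7) = mex{1,1,0} = 2
G(8) = mex{2,2,1,0} = 3
G(9) = mex{3,0,0,1} = 2
G(10) = mex{2,1,1,0} = 3
G(11) = mex{3,2,2,1} = 0
G(12) = mex{0,3,0,2} = 1
G(13) = mex{1,2,1,0} = 3
G(14) = mex{3,3,2,1} = 0
G(15) = mex{0,0,3,2} = 1
G(16) = mex{1,1,2,3} = 0
G(17) = mex{0,3,3,2} = 1
G(18) = mex{1,0,0,3} = 2
G(19) = mex{2,1,1,0} = 3
G(20) = mex{3,0,3,1} = 2
G(21) = mex{2,1,0,3} = 4
G(22) = mex{4,2,1,0} = 3
Heap A: G(10) = 3.
Heap B: G(22) = 3.
Combined Grundy value = 3 ⊕ 3 = 0.
A winning move leaves total XOR = 0, i.e. changes one component's Grundy value g to g ⊕ X where X is the current total.
Heap A: target g' = 3⊕0 = 3, but every legal move changes the Grundy value (mex property), so 0 moves.
Heap B: target g' = 3⊕0 = 3, but every legal move changes the Grundy value (mex property), so 0 moves.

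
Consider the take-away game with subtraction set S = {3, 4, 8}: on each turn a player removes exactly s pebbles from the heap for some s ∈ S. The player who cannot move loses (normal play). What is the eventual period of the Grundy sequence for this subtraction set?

12

G(0) = 0
G(1) = mex{} = 0
G(2) = mex{} = 0
G(3) = mex{0} = 1
G(4) = mex{0,0} = 1
G(5) = mex{0,0} = 1
G(6) = mex{1,0} = 2
G(7) = mex{1,1} = 0
G(8) = mex{1,1,0} = 2
G(9) = mex{2,1,0} = 3
G(10) = mex{0,2,0} = 1
G(11) = mex{2,0,1} = 3
G(12) = mex{3,2,1} = 0
G(13) = mex{1,3,1} = 0
G(14) = mex{3,1,2} = 0
G(15) = mex{0,3,0} = 1
G(16) = mex{0,0,2} = 1
G(17) = mex{0,0,3} = 1
G(18) = mex{1,0,1} = 2
G(19) = mex{1,1,3} = 0
G(20) = mex{1,1,0} = 2
G(21) = mex{2,1,0} = 3
G(22) = mex{0,2,0} = 1
G(23) = mex{2,0,1} = 3
G(24) = mex{3,2,1} = 0
G(25) = mex{1,3,1} = 0
G(n+12) = G(n) holds for n = 0,…,7 (a full window of length max(S) = 8), so the sequence is purely periodic with period 12.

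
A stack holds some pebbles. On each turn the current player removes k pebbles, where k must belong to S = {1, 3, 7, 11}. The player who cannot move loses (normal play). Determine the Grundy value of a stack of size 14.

0

n :  0  1  2  3  4  5  6  7  8  9 10 11 12 13 14
G :  0  1  0  1  0  1  0  1  0  1  0  1  0  1  0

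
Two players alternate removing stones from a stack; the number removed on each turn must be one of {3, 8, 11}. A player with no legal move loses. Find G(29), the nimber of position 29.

1

n :  0  1  2  3  4  5  6  7  8  9 10 11 12 13 14 15 16 17 18 19 20 21 22 23 24 25 26 27 28 29
G :  0  0  0  1  1  1  0  0  2  1  1  3  2  2  2  3  0  3  2  1  0  0  0  1  1  1  0  2  2  1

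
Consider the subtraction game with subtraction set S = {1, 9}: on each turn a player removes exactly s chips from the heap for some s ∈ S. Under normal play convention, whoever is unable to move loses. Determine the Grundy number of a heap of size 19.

1

n :  0  1  2  3  4  5  6  7  8  9 10 11 12 13 14 15 16 17 18 19
G :  0  1  0  1  0  1  0  1  0  1  0  1  0  1  0  1  0  1  0  1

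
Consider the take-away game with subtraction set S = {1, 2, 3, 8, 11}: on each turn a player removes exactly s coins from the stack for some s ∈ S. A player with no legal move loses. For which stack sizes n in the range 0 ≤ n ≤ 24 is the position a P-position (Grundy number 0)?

G(0) = 0
G(1) = mex{0} = 1
G(2) = mex{1,0} = 2
G(3) = mex{2,1,0} = 3
G(4) = mex{3,2,1} = 0
G(5) = mex{0,3,2} = 1
G(6) = mex{1,0,3} = 2
G(7) = mex{2,1,0} = 3
G(8) = mex{3,2,1,0} = 4
G(9) = mex{4,3,2,1} = 0
G(10) = mex{0,4,3,2} = 1
G(11) = mex{1,0,4,3,0} = 2
G(12) = mex{2,1,0,0,1} = 3
G(13) = mex{3,2,1,1,2} = 0
G(14) = mex{0,3,2,2,3} = 1
G(15) = mex{1,0,3,3,0} = 2
G(16) = mex{2,1,0,4,1} = 3
G(17) = mex{3,2,1,0,2} = 4
G(18) = mex{4,3,2,1,3} = 0
G(19) = mex{0,4,3,2,4} = 1
G(20) = mex{1,0,4,3,0} = 2
G(21) = mex{2,1,0,0,1} = 3
G(22) = mex{3,2,1,1,2} = 0
G(23) = mex{0,3,2,2,3} = 1
G(24) = mex{1,0,3,3,0} = 2
P-positions are exactly the n with G(n) = 0.

0, 4, 9, 13, 18, 22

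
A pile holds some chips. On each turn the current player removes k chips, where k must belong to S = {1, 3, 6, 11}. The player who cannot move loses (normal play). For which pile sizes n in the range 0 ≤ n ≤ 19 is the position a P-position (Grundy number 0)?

G(0) = 0
G(1) = mex{0} = 1
G(2) = mex{1} = 0
G(3) = mex{0,0} = 1
G(4) = mex{1,1} = 0
G(5) = mex{0,0} = 1
G(6) = mex{1,1,0} = 2
G(7) = mex{2,0,1} = 3
G(8) = mex{3,1,0} = 2
G(9) = mex{2,2,1} = 0
G(10) = mex{0,3,0} = 1
G(11) = mex{1,2,1,0} = 3
G(12) = mex{3,0,2,1} = 4
G(13) = mex{4,1,3,0} = 2
G(14) = mex{2,3,2,1} = 0
G(15) = mex{0,4,0,0} = 1
G(16) = mex{1,2,1,1} = 0
G(17) = mex{0,0,3,2} = 1
G(18) = mex{1,1,4,3} = 0
G(19) = mex{0,0,2,2} = 1
P-positions are exactly the n with G(n) = 0.

0, 2, 4, 9, 14, 16, 18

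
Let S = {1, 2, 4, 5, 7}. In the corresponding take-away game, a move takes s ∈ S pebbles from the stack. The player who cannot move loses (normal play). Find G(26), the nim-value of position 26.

n :  0  1  2  3  4  5  6  7  8  9 10 11 12 13 14 15 16 17 18 19 20 21 22 23 24 25 26
G :  0  1  2  0  1  2  0  1  2  0  1  2  0  1  2  0  1  2  0  1  2  0  1  2  0  1  2

2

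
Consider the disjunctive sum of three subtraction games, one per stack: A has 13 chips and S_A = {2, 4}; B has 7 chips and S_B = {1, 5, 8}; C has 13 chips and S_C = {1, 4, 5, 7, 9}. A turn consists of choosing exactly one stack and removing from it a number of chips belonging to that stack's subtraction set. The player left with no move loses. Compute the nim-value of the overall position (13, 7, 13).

Stack A, S = {2, 4}:
n :  0  1  2  3  4  5  6  7  8  9 10 11 12 13
G :  0  0  1  1  2  2  0  0  1  1  2  2  0  0
G_A(13) = 0.
Stack B, S = {1, 5, 8}:
G(0) = 0
G(1) = mex{0} = 1
G(2) = mex{1} = 0
G(3) = mex{0} = 1
G(4) = mex{1} = 0
G(5) = mex{0,0} = 1
G(6) = mex{1,1} = 0
G(7) = mex{0,0} = 1
G_B(7) = 1.
Stack C, S = {1, 4, 5, 7, 9}:
G(0) = 0
G(1) = mex{0} = 1
G(2) = mex{1} = 0
G(3) = mex{0} = 1
G(4) = mex{1,0} = 2
G(5) = mex{2,1,0} = 3
G(6) = mex{3,0,1} = 2
G(7) = mex{2,1,0,0} = 3
G(8) = mex{3,2,1,1} = 0
G(9) = mex{0,3,2,0,0} = 1
G(10) = mex{1,2,3,1,1} = 0
G(11) = mex{0,3,2,2,0} = 1
G(12) = mex{1,0,3,3,1} = 2
G(13) = mex{2,1,0,2,2} = 3
G_C(13) = 3.
Combined Grundy value = 0 ⊕ 1 ⊕ 3 = 2.

2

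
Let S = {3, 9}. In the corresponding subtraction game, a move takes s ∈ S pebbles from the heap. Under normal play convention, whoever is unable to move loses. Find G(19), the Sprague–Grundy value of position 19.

n :  0  1  2  3  4  5  6  7  8  9 10 11 12 13 14 15 16 17 18 19
G :  0  0  0  1  1  1  0  0  0  1  1  1  0  0  0  1  1  1  0  0

0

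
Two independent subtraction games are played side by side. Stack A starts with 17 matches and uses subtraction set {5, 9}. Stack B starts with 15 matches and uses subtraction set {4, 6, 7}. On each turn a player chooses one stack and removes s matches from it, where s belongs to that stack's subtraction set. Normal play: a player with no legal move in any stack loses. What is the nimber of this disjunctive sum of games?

Stack A, S = {5, 9}:
n :  0  1  2  3  4  5  6  7  8  9 10 11 12 13 14 15 16 17
G :  0  0  0  0  0  1  1  1  1  1  2  2  2  2  0  0  0  0
G_A(17) = 0.
Stack B, S = {4, 6, 7}:
G(0) = 0
G(1) = mex{} = 0
G(2) = mex{} = 0
G(3) = mex{} = 0
G(4) = mex{0} = 1
G(5) = mex{0} = 1
G(6) = mex{0,0} = 1
G(7) = mex{0,0,0} = 1
G(8) = mex{1,0,0} = 2
G(9) = mex{1,0,0} = 2
G(10) = mex{1,1,0} = 2
G(11) = mex{1,1,1} = 0
G(12) = mex{2,1,1} = 0
G(13) = mex{2,1,1} = 0
G(14) = mex{2,2,1} = 0
G(15) = mex{0,2,2} = 1
G_B(15) = 1.
Combined Grundy value = 0 ⊕ 1 = 1.

1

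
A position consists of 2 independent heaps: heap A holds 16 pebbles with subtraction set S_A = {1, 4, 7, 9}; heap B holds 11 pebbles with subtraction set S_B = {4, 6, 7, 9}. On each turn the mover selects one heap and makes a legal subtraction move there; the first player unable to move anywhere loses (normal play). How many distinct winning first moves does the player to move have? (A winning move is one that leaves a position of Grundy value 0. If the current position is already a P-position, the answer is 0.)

4

Heap A, S = {1, 4, 7, 9}:
n :  0  1  2  3  4  5  6  7  8  9 10 11 12 13 14 15 16
G :  0  1  0  1  2  0  1  2  0  1  0  1  2  0  1  2  0
G_A(16) = 0.
Heap B, S = {4, 6, 7, 9}:
n :  0  1  2  3  4  5  6  7  8  9 10 11
G :  0  0  0  0  1  1  1  1  2  2  2  2
G_B(11) = 2.
Combined Grundy value = 0 ⊕ 2 = 2.
A winning move leaves total XOR = 0, i.e. changes one component's Grundy value g to g ⊕ X where X is the current total.
Heap A: need g' = 0⊕2 = 2. Options: 16−1→G=2, 16−4→G=2, 16−7→G=1, 16−9→G=2. Hits: 3.
Heap B: need g' = 2⊕2 = 0. Options: 11−4→G=1, 11−6→G=1, 11−7→G=1, 11−9→G=0. Hits: 1.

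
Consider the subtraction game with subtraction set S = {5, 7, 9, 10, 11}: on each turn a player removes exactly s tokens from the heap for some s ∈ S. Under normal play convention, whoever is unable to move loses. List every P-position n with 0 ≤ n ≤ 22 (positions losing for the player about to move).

0, 1, 2, 3, 4, 16, 17, 18, 19, 20

n :  0  1  2  3  4  5  6  7  8  9 10 11 12 13 14 15 16 17 18 19 20 21 22
G :  0  0  0  0  0  1  1  1  1  1  2  2  2  2  2  3  0  0  0  0  0  1  1
P-positions are exactly the n with G(n) = 0.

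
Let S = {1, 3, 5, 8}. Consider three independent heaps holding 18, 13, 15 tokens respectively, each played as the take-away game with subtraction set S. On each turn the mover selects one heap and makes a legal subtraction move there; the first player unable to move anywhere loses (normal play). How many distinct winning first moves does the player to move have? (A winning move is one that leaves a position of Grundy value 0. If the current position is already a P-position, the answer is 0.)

All heaps use S = {1, 3, 5, 8}:
n :  0  1  2  3  4  5  6  7  8  9 10 11 12 13 14 15 16 17 18
G :  0  1  0  1  0  1  0  1  2  3  2  3  2  0  1  0  1  0  1
Heap A: G(18) = 1.
Heap B: G(13) = 0.
Heap C: G(15) = 0.
Combined Grundy value = 1 ⊕ 0 ⊕ 0 = 1.
A winning move leaves total XOR = 0, i.e. changes one component's Grundy value g to g ⊕ X where X is the current total.
Heap A: need g' = 1⊕1 = 0. Options: 18−1→G=0, 18−3→G=0, 18−5→G=0, 18−8→G=2. Hits: 3.
Heap B: need g' = 0⊕1 = 1. Options: 13−1→G=2, 13−3→G=2, 13−5→G=2, 13−8→G=1. Hits: 1.
Heap C: need g' = 0⊕1 = 1. Options: 15−1→G=1, 15−3→G=2, 15−5→G=2, 15−8→G=1. Hits: 2.

6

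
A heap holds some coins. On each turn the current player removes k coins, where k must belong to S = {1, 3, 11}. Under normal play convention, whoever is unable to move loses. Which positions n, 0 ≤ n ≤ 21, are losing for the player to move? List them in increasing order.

n :  0  1  2  3  4  5  6  7  8  9 10 11 12 13 14 15 16 17 18 19 20 21
G :  0  1  0  1  0  1  0  1  0  1  0  1  0  1  0  1  0  1  0  1  0  1
P-positions are exactly the n with G(n) = 0.

0, 2, 4, 6, 8, 10, 12, 14, 16, 18, 20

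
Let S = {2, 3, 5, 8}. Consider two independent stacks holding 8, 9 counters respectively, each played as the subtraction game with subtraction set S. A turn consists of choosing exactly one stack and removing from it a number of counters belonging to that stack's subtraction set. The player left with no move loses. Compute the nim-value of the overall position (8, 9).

All stacks use S = {2, 3, 5, 8}:
G(0) = 0
G(1) = mex{} = 0
G(2) = mex{0} = 1
G(3) = mex{0,0} = 1
G(4) = mex{1,0} = 2
G(5) = mex{1,1,0} = 2
G(6) = mex{2,1,0} = 3
G(7) = mex{2,2,1} = 0
G(8) = mex{3,2,1,0} = 4
G(9) = mex{0,3,2,0} = 1
Stack A: G(8) = 4.
Stack B: G(9) = 1.
Combined Grundy value = 4 ⊕ 1 = 5.

5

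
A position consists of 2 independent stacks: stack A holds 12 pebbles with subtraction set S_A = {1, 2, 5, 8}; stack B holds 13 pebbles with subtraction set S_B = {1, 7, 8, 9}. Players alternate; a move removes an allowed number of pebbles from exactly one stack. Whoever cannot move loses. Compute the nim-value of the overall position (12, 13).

Stack A, S = {1, 2, 5, 8}:
n :  0  1  2  3  4  5  6  7  8  9 10 11 12
G :  0  1  2  0  1  2  0  1  2  0  1  2  0
G_A(12) = 0.
Stack B, S = {1, 7, 8, 9}:
G(0) = 0
G(1) = mex{0} = 1
G(2) = mex{1} = 0
G(3) = mex{0} = 1
G(4) = mex{1} = 0
G(5) = mex{0} = 1
G(6) = mex{1} = 0
G(7) = mex{0,0} = 1
G(8) = mex{1,1,0} = 2
G(9) = mex{2,0,1,0} = 3
G(10) = mex{3,1,0,1} = 2
G(11) = mex{2,0,1,0} = 3
G(12) = mex{3,1,0,1} = 2
G(13) = mex{2,0,1,0} = 3
G_B(13) = 3.
Combined Grundy value = 0 ⊕ 3 = 3.

3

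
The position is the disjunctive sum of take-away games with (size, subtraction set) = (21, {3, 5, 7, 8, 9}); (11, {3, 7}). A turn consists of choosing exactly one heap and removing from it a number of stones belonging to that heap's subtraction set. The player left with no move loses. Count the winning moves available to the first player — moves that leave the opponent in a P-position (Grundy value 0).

3

Heap A, S = {3, 5, 7, 8, 9}:
n :  0  1  2  3  4  5  6  7  8  9 10 11 12 13 14 15 16 17 18 19 20 21
G :  0  0  0  1  1  1  2  2  2  3  3  3  0  0  0  1  1  1  2  2  2  3
G_A(21) = 3.
Heap B, S = {3, 7}:
n :  0  1  2  3  4  5  6  7  8  9 10 11
G :  0  0  0  1  1  1  0  2  2  1  0  0
G_B(11) = 0.
Combined Grundy value = 3 ⊕ 0 = 3.
A winning move leaves total XOR = 0, i.e. changes one component's Grundy value g to g ⊕ X where X is the current total.
Heap A: need g' = 3⊕3 = 0. Options: 21−3→G=2, 21−5→G=1, 21−7→G=0, 21−8→G=0, 21−9→G=0. Hits: 3.
Heap B: need g' = 0⊕3 = 3. Options: 11−3→G=2, 11−7→G=1. Hits: 0.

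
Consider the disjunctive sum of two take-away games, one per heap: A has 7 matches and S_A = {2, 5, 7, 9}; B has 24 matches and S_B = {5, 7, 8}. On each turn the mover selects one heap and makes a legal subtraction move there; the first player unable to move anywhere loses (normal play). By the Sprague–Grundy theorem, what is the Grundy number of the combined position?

1

Heap A, S = {2, 5, 7, 9}:
G(0) = 0
G(1) = mex{} = 0
G(2) = mex{0} = 1
G(3) = mex{0} = 1
G(4) = mex{1} = 0
G(5) = mex{1,0} = 2
G(6) = mex{0,0} = 1
G(7) = mex{2,1,0} = 3
G_A(7) = 3.
Heap B, S = {5, 7, 8}:
n :  0  1  2  3  4  5  6  7  8  9 10 11 12 13 14 15 16 17 18 19 20 21 22 23 24
G :  0  0  0  0  0  1  1  1  1  1  2  2  2  0  0  0  0  0  1  1  1  1  1  2  2
G_B(24) = 2.
Combined Grundy value = 3 ⊕ 2 = 1.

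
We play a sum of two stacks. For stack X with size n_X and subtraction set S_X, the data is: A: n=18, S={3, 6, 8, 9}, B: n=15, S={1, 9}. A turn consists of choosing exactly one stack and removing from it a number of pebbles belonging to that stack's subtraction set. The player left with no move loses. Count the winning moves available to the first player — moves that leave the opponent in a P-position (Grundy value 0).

Stack A, S = {3, 6, 8, 9}:
n :  0  1  2  3  4  5  6  7  8  9 10 11 12 13 14 15 16 17 18
G :  0  0  0  1  1  1  2  2  2  3  3  3  0  0  0  1  1  1  2
G_A(18) = 2.
Stack B, S = {1, 9}:
n :  0  1  2  3  4  5  6  7  8  9 10 11 12 13 14 15
G :  0  1  0  1  0  1  0  1  0  1  0  1  0  1  0  1
G_B(15) = 1.
Combined Grundy value = 2 ⊕ 1 = 3.
A winning move leaves total XOR = 0, i.e. changes one component's Grundy value g to g ⊕ X where X is the current total.
Stack A: need g' = 2⊕3 = 1. Options: 18−3→G=1, 18−6→G=0, 18−8→G=3, 18−9→G=3. Hits: 1.
Stack B: need g' = 1⊕3 = 2. Options: 15−1→G=0, 15−9→G=0. Hits: 0.

1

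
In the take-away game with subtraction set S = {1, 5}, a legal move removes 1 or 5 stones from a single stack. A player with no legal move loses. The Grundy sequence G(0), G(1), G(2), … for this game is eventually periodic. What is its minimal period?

2

n :  0  1  2  3  4  5  6  7  8  9 10 11 12 13 14
G :  0  1  0  1  0  1  0  1  0  1  0  1  0  1  0
G(n+2) = G(n) holds for n = 0,…,4 (a full window of length max(S) = 5), so the sequence is purely periodic with period 2.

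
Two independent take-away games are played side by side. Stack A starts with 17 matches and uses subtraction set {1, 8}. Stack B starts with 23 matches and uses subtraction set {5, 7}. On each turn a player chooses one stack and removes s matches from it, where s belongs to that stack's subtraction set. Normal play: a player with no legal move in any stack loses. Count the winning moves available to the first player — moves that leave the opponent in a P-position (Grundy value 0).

Stack A, S = {1, 8}:
G(0) = 0
G(1) = mex{0} = 1
G(2) = mex{1} = 0
G(3) = mex{0} = 1
G(4) = mex{1} = 0
G(5) = mex{0} = 1
G(6) = mex{1} = 0
G(7) = mex{0} = 1
G(8) = mex{1,0} = 2
G(9) = mex{2,1} = 0
G(10) = mex{0,0} = 1
G(11) = mex{1,1} = 0
G(12) = mex{0,0} = 1
G(13) = mex{1,1} = 0
G(14) = mex{0,0} = 1
G(15) = mex{1,1} = 0
G(16) = mex{0,2} = 1
G(17) = mex{1,0} = 2
G_A(17) = 2.
Stack B, S = {5, 7}:
n :  0  1  2  3  4  5  6  7  8  9 10 11 12 13 14 15 16 17 18 19 20 21 22 23
G :  0  0  0  0  0  1  1  1  1  1  2  2  0  0  0  0  0  1  1  1  1  1  2  2
G_B(23) = 2.
Combined Grundy value = 2 ⊕ 2 = 0.
A winning move leaves total XOR = 0, i.e. changes one component's Grundy value g to g ⊕ X where X is the current total.
Stack A: target g' = 2⊕0 = 2, but every legal move changes the Grundy value (mex property), so 0 moves.
Stack B: target g' = 2⊕0 = 2, but every legal move changes the Grundy value (mex property), so 0 moves.

0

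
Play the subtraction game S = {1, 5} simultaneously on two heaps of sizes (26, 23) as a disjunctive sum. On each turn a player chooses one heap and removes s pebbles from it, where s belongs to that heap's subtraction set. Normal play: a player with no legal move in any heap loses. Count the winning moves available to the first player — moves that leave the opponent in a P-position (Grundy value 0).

All heaps use S = {1, 5}:
G(0) = 0
G(1) = mex{0} = 1
G(2) = mex{1} = 0
G(3) = mex{0} = 1
G(4) = mex{1} = 0
G(5) = mex{0,0} = 1
G(6) = mex{1,1} = 0
G(7) = mex{0,0} = 1
G(8) = mex{1,1} = 0
G(9) = mex{0,0} = 1
G(10) = mex{1,1} = 0
G(11) = mex{0,0} = 1
G(12) = mex{1,1} = 0
G(13) = mex{0,0} = 1
G(14) = mex{1,1} = 0
G(15) = mex{0,0} = 1
G(16) = mex{1,1} = 0
G(17) = mex{0,0} = 1
G(18) = mex{1,1} = 0
G(19) = mex{0,0} = 1
G(20) = mex{1,1} = 0
G(21) = mex{0,0} = 1
G(22) = mex{1,1} = 0
G(23) = mex{0,0} = 1
G(24) = mex{1,1} = 0
G(25) = mex{0,0} = 1
G(26) = mex{1,1} = 0
Heap A: G(26) = 0.
Heap B: G(23) = 1.
Combined Grundy value = 0 ⊕ 1 = 1.
A winning move leaves total XOR = 0, i.e. changes one component's Grundy value g to g ⊕ X where X is the current total.
Heap A: need g' = 0⊕1 = 1. Options: 26−1→G=1, 26−5→G=1. Hits: 2.
Heap B: need g' = 1⊕1 = 0. Options: 23−1→G=0, 23−5→G=0. Hits: 2.

4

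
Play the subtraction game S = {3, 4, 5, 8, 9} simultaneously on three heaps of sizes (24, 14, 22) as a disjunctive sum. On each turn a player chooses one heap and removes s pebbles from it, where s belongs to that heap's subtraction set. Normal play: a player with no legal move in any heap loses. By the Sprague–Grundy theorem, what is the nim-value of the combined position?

All heaps use S = {3, 4, 5, 8, 9}:
G(0) = 0
G(1) = mex{} = 0
G(2) = mex{} = 0
G(3) = mex{0} = 1
G(4) = mex{0,0} = 1
G(5) = mex{0,0,0} = 1
G(6) = mex{1,0,0} = 2
G(7) = mex{1,1,0} = 2
G(8) = mex{1,1,1,0} = 2
G(9) = mex{2,1,1,0,0} = 3
G(10) = mex{2,2,1,0,0} = 3
G(11) = mex{2,2,2,1,0} = 3
G(12) = mex{3,2,2,1,1} = 0
G(13) = mex{3,3,2,1,1} = 0
G(14) = mex{3,3,3,2,1} = 0
G(15) = mex{0,3,3,2,2} = 1
G(16) = mex{0,0,3,2,2} = 1
G(17) = mex{0,0,0,3,2} = 1
G(18) = mex{1,0,0,3,3} = 2
G(19) = mex{1,1,0,3,3} = 2
G(20) = mex{1,1,1,0,3} = 2
G(21) = mex{2,1,1,0,0} = 3
G(22) = mex{2,2,1,0,0} = 3
G(23) = mex{2,2,2,1,0} = 3
G(24) = mex{3,2,2,1,1} = 0
Heap A: G(24) = 0.
Heap B: G(14) = 0.
Heap C: G(22) = 3.
Combined Grundy value = 0 ⊕ 0 ⊕ 3 = 3.

3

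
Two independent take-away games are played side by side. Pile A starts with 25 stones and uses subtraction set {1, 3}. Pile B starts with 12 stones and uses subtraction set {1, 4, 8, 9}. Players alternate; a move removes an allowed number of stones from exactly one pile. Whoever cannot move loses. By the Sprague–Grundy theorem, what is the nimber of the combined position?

1

Pile A, S = {1, 3}:
n :  0  1  2  3  4  5  6  7  8  9 10 11 12 13 14 15 16 17 18 19 20 21 22 23 24 25
G :  0  1  0  1  0  1  0  1  0  1  0  1  0  1  0  1  0  1  0  1  0  1  0  1  0  1
G_A(25) = 1.
Pile B, S = {1, 4, 8, 9}:
G(0) = 0
G(1) = mex{0} = 1
G(2) = mex{1} = 0
G(3) = mex{0} = 1
G(4) = mex{1,0} = 2
G(5) = mex{2,1} = 0
G(6) = mex{0,0} = 1
G(7) = mex{1,1} = 0
G(8) = mex{0,2,0} = 1
G(9) = mex{1,0,1,0} = 2
G(10) = mex{2,1,0,1} = 3
G(11) = mex{3,0,1,0} = 2
G(12) = mex{2,1,2,1} = 0
G_B(12) = 0.
Combined Grundy value = 1 ⊕ 0 = 1.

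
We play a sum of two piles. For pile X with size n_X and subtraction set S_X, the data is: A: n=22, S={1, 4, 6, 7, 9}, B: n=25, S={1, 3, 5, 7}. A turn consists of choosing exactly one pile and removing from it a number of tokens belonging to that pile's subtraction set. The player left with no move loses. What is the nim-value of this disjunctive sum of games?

3

Pile A, S = {1, 4, 6, 7, 9}:
n :  0  1  2  3  4  5  6  7  8  9 10 11 12 13 14 15 16 17 18 19 20 21 22
G :  0  1  0  1  2  0  1  2  3  2  0  1  2  0  1  0  1  2  0  1  2  3  2
G_A(22) = 2.
Pile B, S = {1, 3, 5, 7}:
G(0) = 0
G(1) = mex{0} = 1
G(2) = mex{1} = 0
G(3) = mex{0,0} = 1
G(4) = mex{1,1} = 0
G(5) = mex{0,0,0} = 1
G(6) = mex{1,1,1} = 0
G(7) = mex{0,0,0,0} = 1
G(8) = mex{1,1,1,1} = 0
G(9) = mex{0,0,0,0} = 1
G(10) = mex{1,1,1,1} = 0
G(11) = mex{0,0,0,0} = 1
G(12) = mex{1,1,1,1} = 0
G(13) = mex{0,0,0,0} = 1
G(14) = mex{1,1,1,1} = 0
G(15) = mex{0,0,0,0} = 1
G(16) = mex{1,1,1,1} = 0
G(17) = mex{0,0,0,0} = 1
G(18) = mex{1,1,1,1} = 0
G(19) = mex{0,0,0,0} = 1
G(20) = mex{1,1,1,1} = 0
G(21) = mex{0,0,0,0} = 1
G(22) = mex{1,1,1,1} = 0
G(23) = mex{0,0,0,0} = 1
G(24) = mex{1,1,1,1} = 0
G(25) = mex{0,0,0,0} = 1
G_B(25) = 1.
Combined Grundy value = 2 ⊕ 1 = 3.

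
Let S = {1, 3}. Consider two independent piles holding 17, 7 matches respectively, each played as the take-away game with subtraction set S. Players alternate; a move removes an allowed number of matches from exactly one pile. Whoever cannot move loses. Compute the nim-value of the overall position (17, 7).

All piles use S = {1, 3}:
n :  0  1  2  3  4  5  6  7  8  9 10 11 12 13 14 15 16 17
G :  0  1  0  1  0  1  0  1  0  1  0  1  0  1  0  1  0  1
Pile A: G(17) = 1.
Pile B: G(7) = 1.
Combined Grundy value = 1 ⊕ 1 = 0.

0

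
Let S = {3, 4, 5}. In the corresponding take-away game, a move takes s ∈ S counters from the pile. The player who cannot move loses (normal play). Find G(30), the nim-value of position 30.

G(0) = 0
G(1) = mex{} = 0
G(2) = mex{} = 0
G(3) = mex{0} = 1
G(4) = mex{0,0} = 1
G(5) = mex{0,0,0} = 1
G(6) = mex{1,0,0} = 2
G(7) = mex{1,1,0} = 2
G(8) = mex{1,1,1} = 0
G(9) = mex{2,1,1} = 0
G(10) = mex{2,2,1} = 0
G(11) = mex{0,2,2} = 1
G(12) = mex{0,0,2} = 1
G(13) = mex{0,0,0} = 1
G(14) = mex{1,0,0} = 2
G(15) = mex{1,1,0} = 2
G(16) = mex{1,1,1} = 0
G(17) = mex{2,1,1} = 0
G(18) = mex{2,2,1} = 0
G(19) = mex{0,2,2} = 1
G(20) = mex{0,0,2} = 1
G(21) = mex{0,0,0} = 1
G(22) = mex{1,0,0} = 2
G(23) = mex{1,1,0} = 2
G(24) = mex{1,1,1} = 0
G(25) = mex{2,1,1} = 0
G(26) = mex{2,2,1} = 0
G(27) = mex{0,2,2} = 1
G(28) = mex{0,0,2} = 1
G(29) = mex{0,0,0} = 1
G(30) = mex{1,0,0} = 2

2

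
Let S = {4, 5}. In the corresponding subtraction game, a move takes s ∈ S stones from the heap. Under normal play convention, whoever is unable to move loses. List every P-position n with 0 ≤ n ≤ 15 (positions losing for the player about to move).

0, 1, 2, 3, 9, 10, 11, 12

G(0) = 0
G(1) = mex{} = 0
G(2) = mex{} = 0
G(3) = mex{} = 0
G(4) = mex{0} = 1
G(5) = mex{0,0} = 1
G(6) = mex{0,0} = 1
G(7) = mex{0,0} = 1
G(8) = mex{1,0} = 2
G(9) = mex{1,1} = 0
G(10) = mex{1,1} = 0
G(11) = mex{1,1} = 0
G(12) = mex{2,1} = 0
G(13) = mex{0,2} = 1
G(14) = mex{0,0} = 1
G(15) = mex{0,0} = 1
P-positions are exactly the n with G(n) = 0.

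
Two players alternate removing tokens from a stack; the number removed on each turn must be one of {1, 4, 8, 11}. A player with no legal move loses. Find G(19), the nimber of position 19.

n :  0  1  2  3  4  5  6  7  8  9 10 11 12 13 14 15 16 17 18 19
G :  0  1  0  1  2  0  1  0  1  2  3  2  0  1  0  1  2  0  1  0

0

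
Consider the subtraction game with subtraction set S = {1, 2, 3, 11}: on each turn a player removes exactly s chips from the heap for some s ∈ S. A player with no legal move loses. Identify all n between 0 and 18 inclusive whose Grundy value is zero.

0, 4, 8, 12, 16

G(0) = 0
G(1) = mex{0} = 1
G(2) = mex{1,0} = 2
G(3) = mex{2,1,0} = 3
G(4) = mex{3,2,1} = 0
G(5) = mex{0,3,2} = 1
G(6) = mex{1,0,3} = 2
G(7) = mex{2,1,0} = 3
G(8) = mex{3,2,1} = 0
G(9) = mex{0,3,2} = 1
G(10) = mex{1,0,3} = 2
G(11) = mex{2,1,0,0} = 3
G(12) = mex{3,2,1,1} = 0
G(13) = mex{0,3,2,2} = 1
G(14) = mex{1,0,3,3} = 2
G(15) = mex{2,1,0,0} = 3
G(16) = mex{3,2,1,1} = 0
G(17) = mex{0,3,2,2} = 1
G(18) = mex{1,0,3,3} = 2
P-positions are exactly the n with G(n) = 0.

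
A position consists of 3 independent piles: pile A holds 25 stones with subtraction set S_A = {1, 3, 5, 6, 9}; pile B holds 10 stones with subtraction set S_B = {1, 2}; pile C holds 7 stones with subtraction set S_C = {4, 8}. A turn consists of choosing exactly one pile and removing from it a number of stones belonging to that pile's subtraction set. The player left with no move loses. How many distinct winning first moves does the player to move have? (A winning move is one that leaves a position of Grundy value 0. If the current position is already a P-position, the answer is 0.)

Pile A, S = {1, 3, 5, 6, 9}:
n :  0  1  2  3  4  5  6  7  8  9 10 11 12 13 14 15 16 17 18 19 20 21 22 23 24 25
G :  0  1  0  1  0  1  2  3  2  3  2  3  0  1  0  1  0  1  2  3  2  3  2  3  0  1
G_A(25) = 1.
Pile B, S = {1, 2}:
n :  0  1  2  3  4  5  6  7  8  9 10
G :  0  1  2  0  1  2  0  1  2  0  1
G_B(10) = 1.
Pile C, S = {4, 8}:
n : 0 1 2 3 4 5 6 7
G : 0 0 0 0 1 1 1 1
G_C(7) = 1.
Combined Grundy value = 1 ⊕ 1 ⊕ 1 = 1.
A winning move leaves total XOR = 0, i.e. changes one component's Grundy value g to g ⊕ X where X is the current total.
Pile A: need g' = 1⊕1 = 0. Options: 25−1→G=0, 25−3→G=2, 25−5→G=2, 25−6→G=3, 25−9→G=0. Hits: 2.
Pile B: need g' = 1⊕1 = 0. Options: 10−1→G=0, 10−2→G=2. Hits: 1.
Pile C: need g' = 1⊕1 = 0. Options: 7−4→G=0. Hits: 1.

4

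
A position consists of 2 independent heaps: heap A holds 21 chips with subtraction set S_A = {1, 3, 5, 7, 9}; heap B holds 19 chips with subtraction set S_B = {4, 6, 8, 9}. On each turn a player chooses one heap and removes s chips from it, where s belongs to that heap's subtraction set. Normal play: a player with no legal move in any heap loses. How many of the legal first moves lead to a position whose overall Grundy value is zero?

0

Heap A, S = {1, 3, 5, 7, 9}:
G(0) = 0
G(1) = mex{0} = 1
G(2) = mex{1} = 0
G(3) = mex{0,0} = 1
G(4) = mex{1,1} = 0
G(5) = mex{0,0,0} = 1
G(6) = mex{1,1,1} = 0
G(7) = mex{0,0,0,0} = 1
G(8) = mex{1,1,1,1} = 0
G(9) = mex{0,0,0,0,0} = 1
G(10) = mex{1,1,1,1,1} = 0
G(11) = mex{0,0,0,0,0} = 1
G(12) = mex{1,1,1,1,1} = 0
G(13) = mex{0,0,0,0,0} = 1
G(14) = mex{1,1,1,1,1} = 0
G(15) = mex{0,0,0,0,0} = 1
G(16) = mex{1,1,1,1,1} = 0
G(17) = mex{0,0,0,0,0} = 1
G(18) = mex{1,1,1,1,1} = 0
G(19) = mex{0,0,0,0,0} = 1
G(20) = mex{1,1,1,1,1} = 0
G(21) = mex{0,0,0,0,0} = 1
G_A(21) = 1.
Heap B, S = {4, 6, 8, 9}:
n :  0  1  2  3  4  5  6  7  8  9 10 11 12 13 14 15 16 17 18 19
G :  0  0  0  0  1  1  1  1  2  2  2  2  3  0  0  0  0  1  1  1
G_B(19) = 1.
Combined Grundy value = 1 ⊕ 1 = 0.
A winning move leaves total XOR = 0, i.e. changes one component's Grundy value g to g ⊕ X where X is the current total.
Heap A: target g' = 1⊕0 = 1, but every legal move changes the Grundy value (mex property), so 0 moves.
Heap B: target g' = 1⊕0 = 1, but every legal move changes the Grundy value (mex property), so 0 moves.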